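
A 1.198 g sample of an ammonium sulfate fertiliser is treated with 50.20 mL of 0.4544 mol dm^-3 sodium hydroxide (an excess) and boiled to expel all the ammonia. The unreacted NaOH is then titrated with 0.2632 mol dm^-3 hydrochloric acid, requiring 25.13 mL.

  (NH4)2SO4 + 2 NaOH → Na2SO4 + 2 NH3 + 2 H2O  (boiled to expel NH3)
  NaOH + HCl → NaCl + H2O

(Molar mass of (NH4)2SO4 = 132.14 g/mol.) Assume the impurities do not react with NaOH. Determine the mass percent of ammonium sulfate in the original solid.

89.33 %

n(NaOH) added = 0.05020 × 0.4544 = 0.02281 mol
n(HCl) used in back-titration = 0.02513 × 0.2632 = 6.614 × 10^-3 mol
n(NaOH) left over = 6.614 × 10^-3 mol (1:1 ratio)
n(NaOH) consumed by analyte = 0.02281 − 6.614 × 10^-3 = 0.01620 mol
From the 1:2 ratio, n((NH4)2SO4) = 1/2 × 0.01620 = 8.098 × 10^-3 mol
mass of (NH4)2SO4 = 8.098 × 10^-3 × 132.14 = 1.070 g
% (NH4)2SO4 = 1.070 / 1.198 × 100 = 89.33 %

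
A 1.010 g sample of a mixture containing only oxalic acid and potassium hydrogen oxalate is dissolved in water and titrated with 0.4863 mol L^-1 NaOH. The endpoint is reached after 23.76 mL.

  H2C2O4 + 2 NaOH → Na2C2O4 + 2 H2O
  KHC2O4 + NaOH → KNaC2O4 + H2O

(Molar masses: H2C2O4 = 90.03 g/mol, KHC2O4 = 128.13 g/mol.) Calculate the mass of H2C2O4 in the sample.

n(NaOH) = 0.02376 × 0.4863 = 0.01155 mol
Let x = n(H2C2O4), y = n(KHC2O4).
Titrant: 2x + 1y = 0.01155;  mass: 90.03x + 128.13y = 1.010
Solving, x = 2.830 × 10^-3 mol, y = 5.894 × 10^-3 mol
mass of H2C2O4 = 2.830 × 10^-3 × 90.03 = 0.2548 g

0.2548 g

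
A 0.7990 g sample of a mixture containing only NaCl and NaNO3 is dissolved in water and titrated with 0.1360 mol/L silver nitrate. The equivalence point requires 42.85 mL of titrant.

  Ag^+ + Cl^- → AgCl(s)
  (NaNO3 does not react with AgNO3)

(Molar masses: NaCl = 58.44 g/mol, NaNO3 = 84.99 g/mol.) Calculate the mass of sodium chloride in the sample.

n(AgNO3) = 0.04285 × 0.1360 = 5.828 × 10^-3 mol
Let x = n(NaCl), y = n(NaNO3).
Titrant: 1x = 5.828 × 10^-3;  mass: 58.44x + 84.99y = 0.7990
Solving, x = 5.828 × 10^-3 mol, y = 5.394 × 10^-3 mol
mass of NaCl = 5.828 × 10^-3 × 58.44 = 0.3406 g

0.3406 g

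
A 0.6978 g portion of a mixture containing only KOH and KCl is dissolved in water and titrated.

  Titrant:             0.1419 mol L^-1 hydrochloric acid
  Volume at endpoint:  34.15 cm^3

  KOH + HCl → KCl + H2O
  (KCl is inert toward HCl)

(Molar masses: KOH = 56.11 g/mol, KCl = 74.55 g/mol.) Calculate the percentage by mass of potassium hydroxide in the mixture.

38.97 %

n(HCl) = 0.03415 × 0.1419 = 4.846 × 10^-3 mol
Let x = n(KOH), y = n(KCl).
Titrant: 1x = 4.846 × 10^-3;  mass: 56.11x + 74.55y = 0.6978
Solving, x = 4.846 × 10^-3 mol, y = 5.713 × 10^-3 mol
mass of KOH = 4.846 × 10^-3 × 56.11 = 0.2719 g
% KOH = 0.2719 / 0.6978 × 100 = 38.97 %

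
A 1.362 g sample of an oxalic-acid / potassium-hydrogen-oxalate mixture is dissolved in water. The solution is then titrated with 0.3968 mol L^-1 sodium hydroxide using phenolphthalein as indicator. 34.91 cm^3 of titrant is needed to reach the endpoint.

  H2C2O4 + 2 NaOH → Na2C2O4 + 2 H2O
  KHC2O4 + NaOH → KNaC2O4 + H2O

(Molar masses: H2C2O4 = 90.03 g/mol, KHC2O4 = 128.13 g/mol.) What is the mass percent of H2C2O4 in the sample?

n(NaOH) = 0.03491 × 0.3968 = 0.01385 mol
Let x = n(H2C2O4), y = n(KHC2O4).
Titrant: 2x + 1y = 0.01385;  mass: 90.03x + 128.13y = 1.362
Solving, x = 2.484 × 10^-3 mol, y = 8.885 × 10^-3 mol
mass of H2C2O4 = 2.484 × 10^-3 × 90.03 = 0.2236 g
% H2C2O4 = 0.2236 / 1.362 × 100 = 16.42 %

16.42 %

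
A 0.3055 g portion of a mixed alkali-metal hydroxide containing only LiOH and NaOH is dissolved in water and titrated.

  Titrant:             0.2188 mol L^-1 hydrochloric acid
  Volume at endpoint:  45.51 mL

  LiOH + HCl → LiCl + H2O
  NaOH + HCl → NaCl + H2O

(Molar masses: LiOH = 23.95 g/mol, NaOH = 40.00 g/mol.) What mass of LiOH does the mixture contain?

n(HCl) = 0.04551 × 0.2188 = 9.958 × 10^-3 mol
Let x = n(LiOH), y = n(NaOH).
Titrant: 1x + 1y = 9.958 × 10^-3;  mass: 23.95x + 40.00y = 0.3055
Solving, x = 5.782 × 10^-3 mol, y = 4.175 × 10^-3 mol
mass of LiOH = 5.782 × 10^-3 × 23.95 = 0.1385 g

0.1385 g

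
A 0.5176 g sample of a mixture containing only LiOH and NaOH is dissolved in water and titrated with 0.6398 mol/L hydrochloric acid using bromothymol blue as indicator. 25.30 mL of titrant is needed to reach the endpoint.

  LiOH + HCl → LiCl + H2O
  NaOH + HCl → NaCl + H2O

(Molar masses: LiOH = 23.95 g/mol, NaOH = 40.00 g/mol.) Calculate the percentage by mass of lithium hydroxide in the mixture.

n(HCl) = 0.02530 × 0.6398 = 0.01619 mol
Let x = n(LiOH), y = n(NaOH).
Titrant: 1x + 1y = 0.01619;  mass: 23.95x + 40.00y = 0.5176
Solving, x = 8.092 × 10^-3 mol, y = 8.095 × 10^-3 mol
mass of LiOH = 8.092 × 10^-3 × 23.95 = 0.1938 g
% LiOH = 0.1938 / 0.5176 × 100 = 37.44 %

37.44 %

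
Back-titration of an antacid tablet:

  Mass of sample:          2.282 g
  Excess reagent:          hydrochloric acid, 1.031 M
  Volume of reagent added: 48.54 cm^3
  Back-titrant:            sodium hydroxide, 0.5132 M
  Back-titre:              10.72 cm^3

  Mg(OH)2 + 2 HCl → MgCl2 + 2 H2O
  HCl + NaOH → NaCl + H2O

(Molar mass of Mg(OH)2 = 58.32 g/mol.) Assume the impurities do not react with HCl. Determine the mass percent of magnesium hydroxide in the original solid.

56.92 %

n(HCl) added = 0.04854 × 1.031 = 0.05004 mol
n(NaOH) used in back-titration = 0.01072 × 0.5132 = 5.502 × 10^-3 mol
n(HCl) left over = 5.502 × 10^-3 mol (1:1 ratio)
n(HCl) consumed by analyte = 0.05004 − 5.502 × 10^-3 = 0.04454 mol
From the 1:2 ratio, n(Mg(OH)2) = 1/2 × 0.04454 = 0.02227 mol
mass of Mg(OH)2 = 0.02227 × 58.32 = 1.299 g
% Mg(OH)2 = 1.299 / 2.282 × 100 = 56.92 %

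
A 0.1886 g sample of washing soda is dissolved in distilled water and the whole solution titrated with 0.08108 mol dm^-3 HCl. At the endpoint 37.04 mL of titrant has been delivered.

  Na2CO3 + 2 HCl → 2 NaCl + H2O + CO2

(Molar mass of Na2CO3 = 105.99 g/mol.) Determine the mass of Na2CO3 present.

n(HCl) = 0.03704 L × 0.08108 mol/L = 3.003 × 10^-3 mol
From the 1:2 ratio, n(Na2CO3) = 1/2 × 3.003 × 10^-3 = 1.502 × 10^-3 mol
mass of Na2CO3 = 1.502 × 10^-3 × 105.99 g/mol = 0.1592 g

0.1592 g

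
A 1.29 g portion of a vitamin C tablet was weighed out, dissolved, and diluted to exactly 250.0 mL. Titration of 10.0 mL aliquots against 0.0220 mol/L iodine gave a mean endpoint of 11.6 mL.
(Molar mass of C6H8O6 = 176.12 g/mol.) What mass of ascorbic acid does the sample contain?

C6H8O6 + I2 → C6H6O6 + 2 HI
n(I2) per titration = 0.0116 × 0.0220 = 2.55 × 10^-4 mol
n(C6H8O6) in each aliquot = 2.55 × 10^-4 mol (1:1 ratio)
n(C6H8O6) in the whole flask = 2.55 × 10^-4 × 250.0/10.0 = 6.38 × 10^-3 mol
mass of C6H8O6 = 6.38 × 10^-3 × 176.12 = 1.12 g

1.12 g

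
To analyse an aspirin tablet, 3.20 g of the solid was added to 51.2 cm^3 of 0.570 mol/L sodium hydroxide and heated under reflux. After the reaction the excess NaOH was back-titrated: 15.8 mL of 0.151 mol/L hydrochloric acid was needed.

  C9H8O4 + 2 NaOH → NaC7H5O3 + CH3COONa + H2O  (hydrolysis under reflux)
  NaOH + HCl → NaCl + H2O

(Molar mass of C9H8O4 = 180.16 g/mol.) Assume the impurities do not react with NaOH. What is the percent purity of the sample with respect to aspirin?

75.4 %

n(NaOH) added = 0.0512 × 0.570 = 0.0292 mol
n(HCl) used in back-titration = 0.0158 × 0.151 = 2.39 × 10^-3 mol
n(NaOH) left over = 2.39 × 10^-3 mol (1:1 ratio)
n(NaOH) consumed by analyte = 0.0292 − 2.39 × 10^-3 = 0.0268 mol
From the 1:2 ratio, n(C9H8O4) = 1/2 × 0.0268 = 0.0134 mol
mass of C9H8O4 = 0.0134 × 180.16 = 2.41 g
% C9H8O4 = 2.41 / 3.20 × 100 = 75.4 %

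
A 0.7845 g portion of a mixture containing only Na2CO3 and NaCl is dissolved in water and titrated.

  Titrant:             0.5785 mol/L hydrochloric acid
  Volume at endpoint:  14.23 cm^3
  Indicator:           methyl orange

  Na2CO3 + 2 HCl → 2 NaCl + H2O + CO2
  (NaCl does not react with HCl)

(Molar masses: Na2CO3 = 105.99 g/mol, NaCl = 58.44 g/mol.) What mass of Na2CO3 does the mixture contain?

n(HCl) = 0.01423 × 0.5785 = 8.232 × 10^-3 mol
Let x = n(Na2CO3), y = n(NaCl).
Titrant: 2x = 8.232 × 10^-3;  mass: 105.99x + 58.44y = 0.7845
Solving, x = 4.116 × 10^-3 mol, y = 5.959 × 10^-3 mol
mass of Na2CO3 = 4.116 × 10^-3 × 105.99 = 0.4363 g

0.4363 g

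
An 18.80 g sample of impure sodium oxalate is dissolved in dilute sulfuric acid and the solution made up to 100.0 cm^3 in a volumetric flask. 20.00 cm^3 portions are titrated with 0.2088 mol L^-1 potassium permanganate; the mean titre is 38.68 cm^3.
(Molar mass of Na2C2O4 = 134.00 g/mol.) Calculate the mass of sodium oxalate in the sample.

13.53 g

2 MnO4^- + 5 C2O4^2- + 16 H^+ → 2 Mn^2+ + 10 CO2 + 8 H2O
n(KMnO4) per titration = 0.03868 × 0.2088 = 8.076 × 10^-3 mol
From the 5:2 ratio, n(Na2C2O4) in each aliquot = 5/2 × 8.076 × 10^-3 = 0.02019 mol
n(Na2C2O4) in the whole flask = 0.02019 × 100.0/20.00 = 0.1010 mol
mass of Na2C2O4 = 0.1010 × 134.00 = 13.53 g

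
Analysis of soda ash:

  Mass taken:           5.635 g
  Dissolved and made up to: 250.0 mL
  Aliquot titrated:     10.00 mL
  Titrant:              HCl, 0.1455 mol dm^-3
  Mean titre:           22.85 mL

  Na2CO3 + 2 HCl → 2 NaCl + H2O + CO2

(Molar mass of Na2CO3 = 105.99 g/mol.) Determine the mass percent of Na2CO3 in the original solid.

n(HCl) per titration = 0.02285 × 0.1455 = 3.325 × 10^-3 mol
From the 1:2 ratio, n(Na2CO3) in each aliquot = 1/2 × 3.325 × 10^-3 = 1.662 × 10^-3 mol
n(Na2CO3) in the whole flask = 1.662 × 10^-3 × 250.0/10.00 = 0.04156 mol
mass of Na2CO3 = 0.04156 × 105.99 = 4.405 g
% Na2CO3 = 4.405 / 5.635 × 100 = 78.17 %

78.17 %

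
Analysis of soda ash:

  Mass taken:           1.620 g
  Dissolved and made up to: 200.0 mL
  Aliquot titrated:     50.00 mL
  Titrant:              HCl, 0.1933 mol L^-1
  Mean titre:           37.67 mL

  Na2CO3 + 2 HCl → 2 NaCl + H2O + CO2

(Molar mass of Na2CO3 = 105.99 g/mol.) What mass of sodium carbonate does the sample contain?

1.544 g

n(HCl) per titration = 0.03767 × 0.1933 = 7.282 × 10^-3 mol
From the 1:2 ratio, n(Na2CO3) in each aliquot = 1/2 × 7.282 × 10^-3 = 3.641 × 10^-3 mol
n(Na2CO3) in the whole flask = 3.641 × 10^-3 × 200.0/50.00 = 0.01456 mol
mass of Na2CO3 = 0.01456 × 105.99 = 1.544 g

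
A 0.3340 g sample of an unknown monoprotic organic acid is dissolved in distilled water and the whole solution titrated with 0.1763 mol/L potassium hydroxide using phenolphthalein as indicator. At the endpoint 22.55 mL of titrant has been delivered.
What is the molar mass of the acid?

84.01 g/mol

n(KOH) = 0.02255 L × 0.1763 mol/L = 3.976 × 10^-3 mol
n(HA) = 3.976 × 10^-3 mol (1:1 ratio)
M = m / n = 0.3340 g / 3.976 × 10^-3 mol = 84.01 g/mol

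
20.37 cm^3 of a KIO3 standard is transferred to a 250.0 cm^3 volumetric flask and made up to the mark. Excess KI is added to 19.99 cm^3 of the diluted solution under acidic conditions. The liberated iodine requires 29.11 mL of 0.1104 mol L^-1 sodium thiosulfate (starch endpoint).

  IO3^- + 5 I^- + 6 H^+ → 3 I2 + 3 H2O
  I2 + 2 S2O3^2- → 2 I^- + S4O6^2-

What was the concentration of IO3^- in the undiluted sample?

0.3288 mol/L

n(S2O3^2-) = 0.02911 × 0.1104 = 3.214 × 10^-3 mol
n(I2) = n(S2O3^2-)/2 = 1.607 × 10^-3 mol
From the 1:3 ratio, n(IO3^-) in the aliquot = 1/3 × 1.607 × 10^-3 = 5.356 × 10^-4 mol
[IO3^-]_dilute = 5.356 × 10^-4 / 0.01999 = 0.02679 mol/L
[IO3^-]_original = 0.02679 × 250.0/20.37 = 0.3288 mol/L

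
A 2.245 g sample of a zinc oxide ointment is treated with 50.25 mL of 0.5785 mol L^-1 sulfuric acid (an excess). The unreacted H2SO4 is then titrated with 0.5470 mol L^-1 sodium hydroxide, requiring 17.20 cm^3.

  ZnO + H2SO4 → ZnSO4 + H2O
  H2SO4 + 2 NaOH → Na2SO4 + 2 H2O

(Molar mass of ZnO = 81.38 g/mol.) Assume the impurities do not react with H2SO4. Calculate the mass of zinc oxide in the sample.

1.983 g

n(H2SO4) added = 0.05025 × 0.5785 = 0.02907 mol
n(NaOH) used in back-titration = 0.01720 × 0.5470 = 9.408 × 10^-3 mol
From the 1:2 ratio, n(H2SO4) left over = 1/2 × 9.408 × 10^-3 = 4.704 × 10^-3 mol
n(H2SO4) consumed by analyte = 0.02907 − 4.704 × 10^-3 = 0.02437 mol
n(ZnO) = 0.02437 mol (1:1 ratio)
mass of ZnO = 0.02437 × 81.38 = 1.983 g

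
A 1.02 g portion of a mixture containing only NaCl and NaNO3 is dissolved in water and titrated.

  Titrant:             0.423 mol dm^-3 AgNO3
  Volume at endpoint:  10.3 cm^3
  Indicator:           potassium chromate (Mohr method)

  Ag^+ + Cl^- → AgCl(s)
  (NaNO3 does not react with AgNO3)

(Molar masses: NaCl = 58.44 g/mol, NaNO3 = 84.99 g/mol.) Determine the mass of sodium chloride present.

0.255 g

n(AgNO3) = 0.0103 × 0.423 = 4.36 × 10^-3 mol
Let x = n(NaCl), y = n(NaNO3).
Titrant: 1x = 4.36 × 10^-3;  mass: 58.44x + 84.99y = 1.02
Solving, x = 4.36 × 10^-3 mol, y = 9.01 × 10^-3 mol
mass of NaCl = 4.36 × 10^-3 × 58.44 = 0.255 g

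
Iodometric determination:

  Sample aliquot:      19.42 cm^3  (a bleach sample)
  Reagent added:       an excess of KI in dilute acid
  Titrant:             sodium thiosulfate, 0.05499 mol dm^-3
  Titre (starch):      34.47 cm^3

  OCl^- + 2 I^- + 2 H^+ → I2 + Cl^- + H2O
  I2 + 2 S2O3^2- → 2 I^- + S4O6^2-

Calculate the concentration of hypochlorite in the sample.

0.04880 mol/L

n(S2O3^2-) = 0.03447 × 0.05499 = 1.896 × 10^-3 mol
n(I2) = n(S2O3^2-)/2 = 9.478 × 10^-4 mol
n(OCl^-) in the aliquot = 9.478 × 10^-4 mol (1:1 ratio)
[OCl^-] = 9.478 × 10^-4 / 0.01942 = 0.04880 mol/L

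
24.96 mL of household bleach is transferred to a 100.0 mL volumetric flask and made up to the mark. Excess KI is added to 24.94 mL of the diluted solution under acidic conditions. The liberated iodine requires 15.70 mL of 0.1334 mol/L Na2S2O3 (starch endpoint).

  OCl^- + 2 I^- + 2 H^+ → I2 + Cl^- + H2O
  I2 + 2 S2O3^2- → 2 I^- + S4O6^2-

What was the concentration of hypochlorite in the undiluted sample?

0.1682 mol/L

n(S2O3^2-) = 0.01570 × 0.1334 = 2.094 × 10^-3 mol
n(I2) = n(S2O3^2-)/2 = 1.047 × 10^-3 mol
n(OCl^-) in the aliquot = 1.047 × 10^-3 mol (1:1 ratio)
[OCl^-]_dilute = 1.047 × 10^-3 / 0.02494 = 0.04199 mol/L
[OCl^-]_original = 0.04199 × 100.0/24.96 = 0.1682 mol/L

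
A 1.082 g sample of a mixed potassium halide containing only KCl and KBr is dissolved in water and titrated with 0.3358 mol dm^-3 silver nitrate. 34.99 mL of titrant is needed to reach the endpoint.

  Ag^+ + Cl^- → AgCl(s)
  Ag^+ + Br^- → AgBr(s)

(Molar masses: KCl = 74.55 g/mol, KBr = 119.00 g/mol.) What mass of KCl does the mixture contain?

n(AgNO3) = 0.03499 × 0.3358 = 0.01175 mol
Let x = n(KCl), y = n(KBr).
Titrant: 1x + 1y = 0.01175;  mass: 74.55x + 119.00y = 1.082
Solving, x = 7.114 × 10^-3 mol, y = 4.636 × 10^-3 mol
mass of KCl = 7.114 × 10^-3 × 74.55 = 0.5303 g

0.5303 g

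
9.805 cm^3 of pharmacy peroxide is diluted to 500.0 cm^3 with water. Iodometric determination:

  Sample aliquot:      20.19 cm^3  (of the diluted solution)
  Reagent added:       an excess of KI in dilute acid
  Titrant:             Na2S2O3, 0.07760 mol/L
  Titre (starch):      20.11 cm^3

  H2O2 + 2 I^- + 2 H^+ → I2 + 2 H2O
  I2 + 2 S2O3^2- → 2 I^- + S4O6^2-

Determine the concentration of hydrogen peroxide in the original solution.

1.971 mol/L

n(S2O3^2-) = 0.02011 × 0.07760 = 1.561 × 10^-3 mol
n(I2) = n(S2O3^2-)/2 = 7.803 × 10^-4 mol
n(H2O2) in the aliquot = 7.803 × 10^-4 mol (1:1 ratio)
[H2O2]_dilute = 7.803 × 10^-4 / 0.02019 = 0.03865 mol/L
[H2O2]_original = 0.03865 × 500.0/9.805 = 1.971 mol/L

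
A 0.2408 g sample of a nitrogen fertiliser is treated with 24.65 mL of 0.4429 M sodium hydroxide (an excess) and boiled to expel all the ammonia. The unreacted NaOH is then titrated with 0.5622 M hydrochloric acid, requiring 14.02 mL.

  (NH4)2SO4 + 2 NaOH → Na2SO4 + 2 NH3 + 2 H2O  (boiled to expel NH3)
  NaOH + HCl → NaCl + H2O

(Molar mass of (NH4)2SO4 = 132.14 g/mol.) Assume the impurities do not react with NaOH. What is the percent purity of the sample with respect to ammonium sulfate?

n(NaOH) added = 0.02465 × 0.4429 = 0.01092 mol
n(HCl) used in back-titration = 0.01402 × 0.5622 = 7.882 × 10^-3 mol
n(NaOH) left over = 7.882 × 10^-3 mol (1:1 ratio)
n(NaOH) consumed by analyte = 0.01092 − 7.882 × 10^-3 = 3.035 × 10^-3 mol
From the 1:2 ratio, n((NH4)2SO4) = 1/2 × 3.035 × 10^-3 = 1.518 × 10^-3 mol
mass of (NH4)2SO4 = 1.518 × 10^-3 × 132.14 = 0.2006 g
% (NH4)2SO4 = 0.2006 / 0.2408 × 100 = 83.29 %

83.29 %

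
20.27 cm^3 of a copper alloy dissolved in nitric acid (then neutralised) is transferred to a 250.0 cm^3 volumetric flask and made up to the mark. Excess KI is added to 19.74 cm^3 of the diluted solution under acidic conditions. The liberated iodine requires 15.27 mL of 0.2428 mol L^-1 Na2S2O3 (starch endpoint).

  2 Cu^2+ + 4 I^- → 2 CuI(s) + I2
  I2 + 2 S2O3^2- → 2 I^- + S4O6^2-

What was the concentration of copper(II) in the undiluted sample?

2.316 mol/L

n(S2O3^2-) = 0.01527 × 0.2428 = 3.708 × 10^-3 mol
n(I2) = n(S2O3^2-)/2 = 1.854 × 10^-3 mol
From the 2:1 ratio, n(Cu2+) in the aliquot = 2/1 × 1.854 × 10^-3 = 3.708 × 10^-3 mol
[Cu2+]_dilute = 3.708 × 10^-3 / 0.01974 = 0.1878 mol/L
[Cu2+]_original = 0.1878 × 250.0/20.27 = 2.316 mol/L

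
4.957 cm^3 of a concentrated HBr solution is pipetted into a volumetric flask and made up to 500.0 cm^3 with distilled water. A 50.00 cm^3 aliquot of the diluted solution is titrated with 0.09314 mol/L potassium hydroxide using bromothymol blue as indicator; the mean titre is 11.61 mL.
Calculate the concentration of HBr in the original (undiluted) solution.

2.181 mol/L

HBr + KOH → KBr + H2O
n(KOH) = 0.01161 × 0.09314 = 1.081 × 10^-3 mol
n(HBr) in the aliquot = 1.081 × 10^-3 mol (1:1 ratio)
[HBr]_dilute = 1.081 × 10^-3 / 0.05000 = 0.02163 mol/L
Dilution factor = 500.0 / 4.957 = 100.9
[HBr]_stock = 0.02163 × 100.9 = 2.181 mol/L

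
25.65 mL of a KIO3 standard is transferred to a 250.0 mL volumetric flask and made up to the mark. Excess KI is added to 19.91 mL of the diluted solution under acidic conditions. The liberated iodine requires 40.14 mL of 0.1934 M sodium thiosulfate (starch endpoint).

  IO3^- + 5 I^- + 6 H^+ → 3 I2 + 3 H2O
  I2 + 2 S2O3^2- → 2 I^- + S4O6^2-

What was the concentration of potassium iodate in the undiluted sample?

n(S2O3^2-) = 0.04014 × 0.1934 = 7.763 × 10^-3 mol
n(I2) = n(S2O3^2-)/2 = 3.882 × 10^-3 mol
From the 1:3 ratio, n(IO3^-) in the aliquot = 1/3 × 3.882 × 10^-3 = 1.294 × 10^-3 mol
[IO3^-]_dilute = 1.294 × 10^-3 / 0.01991 = 0.06498 mol/L
[IO3^-]_original = 0.06498 × 250.0/25.65 = 0.6334 mol/L

0.6334 M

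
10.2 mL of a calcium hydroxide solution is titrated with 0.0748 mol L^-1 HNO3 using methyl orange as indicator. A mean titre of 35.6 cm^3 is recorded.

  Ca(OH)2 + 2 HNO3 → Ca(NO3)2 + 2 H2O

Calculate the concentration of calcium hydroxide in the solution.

0.131 mol/L

n(HNO3) = 0.0356 L × 0.0748 mol/L = 2.66 × 10^-3 mol
From the 1:2 mole ratio, n(Ca(OH)2) = 1/2 × 2.66 × 10^-3 = 1.33 × 10^-3 mol
[Ca(OH)2] = 1.33 × 10^-3 mol / 0.0102 L = 0.131 mol/L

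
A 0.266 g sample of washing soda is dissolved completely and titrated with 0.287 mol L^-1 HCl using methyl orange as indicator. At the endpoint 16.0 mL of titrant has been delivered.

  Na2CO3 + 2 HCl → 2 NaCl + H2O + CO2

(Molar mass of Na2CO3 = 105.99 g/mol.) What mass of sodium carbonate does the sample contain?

0.243 g

n(HCl) = 0.0160 L × 0.287 mol/L = 4.59 × 10^-3 mol
From the 1:2 ratio, n(Na2CO3) = 1/2 × 4.59 × 10^-3 = 2.30 × 10^-3 mol
mass of Na2CO3 = 2.30 × 10^-3 × 105.99 g/mol = 0.243 g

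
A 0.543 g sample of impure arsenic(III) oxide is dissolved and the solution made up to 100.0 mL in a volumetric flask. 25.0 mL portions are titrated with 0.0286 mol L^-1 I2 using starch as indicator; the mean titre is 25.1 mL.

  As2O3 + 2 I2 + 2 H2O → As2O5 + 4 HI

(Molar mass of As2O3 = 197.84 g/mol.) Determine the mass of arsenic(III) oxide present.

0.284 g

n(I2) per titration = 0.0251 × 0.0286 = 7.18 × 10^-4 mol
From the 1:2 ratio, n(As2O3) in each aliquot = 1/2 × 7.18 × 10^-4 = 3.59 × 10^-4 mol
n(As2O3) in the whole flask = 3.59 × 10^-4 × 100.0/25.0 = 1.44 × 10^-3 mol
mass of As2O3 = 1.44 × 10^-3 × 197.84 = 0.284 g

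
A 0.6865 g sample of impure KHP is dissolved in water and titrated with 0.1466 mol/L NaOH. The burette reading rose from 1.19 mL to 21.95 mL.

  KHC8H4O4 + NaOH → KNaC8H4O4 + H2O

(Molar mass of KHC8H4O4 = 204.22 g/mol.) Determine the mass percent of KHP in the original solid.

90.54 %

n(NaOH) = 0.02076 L × 0.1466 mol/L = 3.043 × 10^-3 mol
n(KHC8H4O4) = 3.043 × 10^-3 mol (1:1 ratio)
mass of KHC8H4O4 = 3.043 × 10^-3 × 204.22 g/mol = 0.6215 g
% KHC8H4O4 = 0.6215 / 0.6865 × 100 = 90.54 %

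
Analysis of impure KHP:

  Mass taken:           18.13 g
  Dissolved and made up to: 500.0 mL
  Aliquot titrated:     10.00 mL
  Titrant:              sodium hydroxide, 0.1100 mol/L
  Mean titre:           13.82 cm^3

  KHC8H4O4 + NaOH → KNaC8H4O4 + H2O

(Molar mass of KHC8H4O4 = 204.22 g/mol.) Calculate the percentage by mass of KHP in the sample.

85.62 %

n(NaOH) per titration = 0.01382 × 0.1100 = 1.520 × 10^-3 mol
n(KHC8H4O4) in each aliquot = 1.520 × 10^-3 mol (1:1 ratio)
n(KHC8H4O4) in the whole flask = 1.520 × 10^-3 × 500.0/10.00 = 0.07601 mol
mass of KHC8H4O4 = 0.07601 × 204.22 = 15.52 g
% KHC8H4O4 = 15.52 / 18.13 × 100 = 85.62 %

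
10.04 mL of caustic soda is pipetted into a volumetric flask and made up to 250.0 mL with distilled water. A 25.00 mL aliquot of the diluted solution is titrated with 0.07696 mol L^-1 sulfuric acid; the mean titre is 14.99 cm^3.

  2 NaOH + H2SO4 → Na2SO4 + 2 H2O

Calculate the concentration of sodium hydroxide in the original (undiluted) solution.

2.298 mol/L

n(H2SO4) = 0.01499 × 0.07696 = 1.154 × 10^-3 mol
From the 2:1 ratio, n(NaOH) in the aliquot = 2/1 × 1.154 × 10^-3 = 2.307 × 10^-3 mol
[NaOH]_dilute = 2.307 × 10^-3 / 0.02500 = 0.09229 mol/L
Dilution factor = 250.0 / 10.04 = 24.90
[NaOH]_stock = 0.09229 × 24.90 = 2.298 mol/L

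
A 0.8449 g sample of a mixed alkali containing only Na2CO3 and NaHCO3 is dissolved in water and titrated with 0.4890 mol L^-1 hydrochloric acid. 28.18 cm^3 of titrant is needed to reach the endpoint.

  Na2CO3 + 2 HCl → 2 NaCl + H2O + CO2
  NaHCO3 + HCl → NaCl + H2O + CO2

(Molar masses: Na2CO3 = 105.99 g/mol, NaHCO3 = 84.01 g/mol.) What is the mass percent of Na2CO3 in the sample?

63.25 %

n(HCl) = 0.02818 × 0.4890 = 0.01378 mol
Let x = n(Na2CO3), y = n(NaHCO3).
Titrant: 2x + 1y = 0.01378;  mass: 105.99x + 84.01y = 0.8449
Solving, x = 5.042 × 10^-3 mol, y = 3.696 × 10^-3 mol
mass of Na2CO3 = 5.042 × 10^-3 × 105.99 = 0.5344 g
% Na2CO3 = 0.5344 / 0.8449 × 100 = 63.25 %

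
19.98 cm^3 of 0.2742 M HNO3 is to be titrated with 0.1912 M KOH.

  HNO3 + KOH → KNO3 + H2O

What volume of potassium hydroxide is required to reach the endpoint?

n(HNO3) = 0.01998 L × 0.2742 mol/L = 5.479 × 10^-3 mol
n(KOH) = 5.479 × 10^-3 mol (1:1 stoichiometry)
V(KOH) = 5.479 × 10^-3 mol / 0.1912 mol/L = 0.02865 L = 28.65 mL

28.65 mL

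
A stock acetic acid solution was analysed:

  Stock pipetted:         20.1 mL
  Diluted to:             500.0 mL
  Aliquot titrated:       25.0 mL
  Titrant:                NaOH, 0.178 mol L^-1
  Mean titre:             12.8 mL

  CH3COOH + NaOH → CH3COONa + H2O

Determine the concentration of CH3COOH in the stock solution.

n(NaOH) = 0.0128 × 0.178 = 2.28 × 10^-3 mol
n(CH3COOH) in the aliquot = 2.28 × 10^-3 mol (1:1 ratio)
[CH3COOH]_dilute = 2.28 × 10^-3 / 0.0250 = 0.0911 mol/L
Dilution factor = 500.0 / 20.1 = 24.88
[CH3COOH]_stock = 0.0911 × 24.88 = 2.27 mol/L

2.27 mol/L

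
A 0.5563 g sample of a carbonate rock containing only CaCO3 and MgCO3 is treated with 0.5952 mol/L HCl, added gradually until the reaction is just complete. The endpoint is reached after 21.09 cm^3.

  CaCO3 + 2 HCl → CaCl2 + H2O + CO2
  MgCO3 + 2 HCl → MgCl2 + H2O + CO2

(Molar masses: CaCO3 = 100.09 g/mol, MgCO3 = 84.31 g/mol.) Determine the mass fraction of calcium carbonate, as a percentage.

30.94 %

n(HCl) = 0.02109 × 0.5952 = 0.01255 mol
Let x = n(CaCO3), y = n(MgCO3).
Titrant: 2x + 2y = 0.01255;  mass: 100.09x + 84.31y = 0.5563
Solving, x = 1.720 × 10^-3 mol, y = 4.557 × 10^-3 mol
mass of CaCO3 = 1.720 × 10^-3 × 100.09 = 0.1721 g
% CaCO3 = 0.1721 / 0.5563 × 100 = 30.94 %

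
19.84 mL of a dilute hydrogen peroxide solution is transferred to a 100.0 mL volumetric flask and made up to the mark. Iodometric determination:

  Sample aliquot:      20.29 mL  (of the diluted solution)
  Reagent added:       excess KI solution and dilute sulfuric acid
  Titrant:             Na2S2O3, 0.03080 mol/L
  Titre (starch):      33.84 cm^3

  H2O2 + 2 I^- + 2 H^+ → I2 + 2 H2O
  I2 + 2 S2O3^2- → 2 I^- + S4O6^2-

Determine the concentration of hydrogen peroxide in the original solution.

0.1295 mol/L

n(S2O3^2-) = 0.03384 × 0.03080 = 1.042 × 10^-3 mol
n(I2) = n(S2O3^2-)/2 = 5.211 × 10^-4 mol
n(H2O2) in the aliquot = 5.211 × 10^-4 mol (1:1 ratio)
[H2O2]_dilute = 5.211 × 10^-4 / 0.02029 = 0.02568 mol/L
[H2O2]_original = 0.02568 × 100.0/19.84 = 0.1295 mol/L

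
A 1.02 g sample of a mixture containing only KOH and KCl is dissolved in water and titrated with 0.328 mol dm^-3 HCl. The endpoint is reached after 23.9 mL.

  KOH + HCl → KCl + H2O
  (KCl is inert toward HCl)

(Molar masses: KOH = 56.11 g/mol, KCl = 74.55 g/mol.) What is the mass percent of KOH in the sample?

n(HCl) = 0.0239 × 0.328 = 7.84 × 10^-3 mol
Let x = n(KOH), y = n(KCl).
Titrant: 1x = 7.84 × 10^-3;  mass: 56.11x + 74.55y = 1.02
Solving, x = 7.84 × 10^-3 mol, y = 7.78 × 10^-3 mol
mass of KOH = 7.84 × 10^-3 × 56.11 = 0.440 g
% KOH = 0.440 / 1.02 × 100 = 43.1 %

43.1 %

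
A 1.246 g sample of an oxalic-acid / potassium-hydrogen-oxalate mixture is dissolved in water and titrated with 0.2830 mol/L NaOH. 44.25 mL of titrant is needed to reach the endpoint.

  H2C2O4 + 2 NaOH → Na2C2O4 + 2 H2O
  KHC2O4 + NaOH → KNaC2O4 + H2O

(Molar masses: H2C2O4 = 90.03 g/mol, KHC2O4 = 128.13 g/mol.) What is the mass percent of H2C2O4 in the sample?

15.58 %

n(NaOH) = 0.04425 × 0.2830 = 0.01252 mol
Let x = n(H2C2O4), y = n(KHC2O4).
Titrant: 2x + 1y = 0.01252;  mass: 90.03x + 128.13y = 1.246
Solving, x = 2.157 × 10^-3 mol, y = 8.209 × 10^-3 mol
mass of H2C2O4 = 2.157 × 10^-3 × 90.03 = 0.1942 g
% H2C2O4 = 0.1942 / 1.246 × 100 = 15.58 %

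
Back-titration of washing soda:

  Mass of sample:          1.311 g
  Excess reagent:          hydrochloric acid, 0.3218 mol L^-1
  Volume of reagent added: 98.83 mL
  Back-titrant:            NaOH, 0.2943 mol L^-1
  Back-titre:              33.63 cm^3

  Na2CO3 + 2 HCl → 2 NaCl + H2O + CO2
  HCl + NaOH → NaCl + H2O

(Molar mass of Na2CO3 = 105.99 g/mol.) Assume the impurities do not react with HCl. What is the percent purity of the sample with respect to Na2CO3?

88.55 %

n(HCl) added = 0.09883 × 0.3218 = 0.03180 mol
n(NaOH) used in back-titration = 0.03363 × 0.2943 = 9.897 × 10^-3 mol
n(HCl) left over = 9.897 × 10^-3 mol (1:1 ratio)
n(HCl) consumed by analyte = 0.03180 − 9.897 × 10^-3 = 0.02191 mol
From the 1:2 ratio, n(Na2CO3) = 1/2 × 0.02191 = 0.01095 mol
mass of Na2CO3 = 0.01095 × 105.99 = 1.161 g
% Na2CO3 = 1.161 / 1.311 × 100 = 88.55 %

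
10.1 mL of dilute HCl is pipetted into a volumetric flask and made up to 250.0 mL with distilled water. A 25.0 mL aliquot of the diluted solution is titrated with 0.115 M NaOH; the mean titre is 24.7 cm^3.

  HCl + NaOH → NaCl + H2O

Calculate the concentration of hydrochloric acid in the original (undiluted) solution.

2.81 M

n(NaOH) = 0.0247 × 0.115 = 2.84 × 10^-3 mol
n(HCl) in the aliquot = 2.84 × 10^-3 mol (1:1 ratio)
[HCl]_dilute = 2.84 × 10^-3 / 0.0250 = 0.114 mol/L
Dilution factor = 250.0 / 10.1 = 24.75
[HCl]_stock = 0.114 × 24.75 = 2.81 mol/L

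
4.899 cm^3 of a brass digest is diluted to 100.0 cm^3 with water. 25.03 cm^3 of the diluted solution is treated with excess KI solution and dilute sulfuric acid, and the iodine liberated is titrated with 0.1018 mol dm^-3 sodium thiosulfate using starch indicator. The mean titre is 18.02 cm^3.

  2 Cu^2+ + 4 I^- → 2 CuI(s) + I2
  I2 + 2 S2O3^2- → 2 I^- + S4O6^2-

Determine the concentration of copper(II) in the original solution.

n(S2O3^2-) = 0.01802 × 0.1018 = 1.834 × 10^-3 mol
n(I2) = n(S2O3^2-)/2 = 9.172 × 10^-4 mol
From the 2:1 ratio, n(Cu2+) in the aliquot = 2/1 × 9.172 × 10^-4 = 1.834 × 10^-3 mol
[Cu2+]_dilute = 1.834 × 10^-3 / 0.02503 = 0.07329 mol/L
[Cu2+]_original = 0.07329 × 100.0/4.899 = 1.496 mol/L

1.496 mol/L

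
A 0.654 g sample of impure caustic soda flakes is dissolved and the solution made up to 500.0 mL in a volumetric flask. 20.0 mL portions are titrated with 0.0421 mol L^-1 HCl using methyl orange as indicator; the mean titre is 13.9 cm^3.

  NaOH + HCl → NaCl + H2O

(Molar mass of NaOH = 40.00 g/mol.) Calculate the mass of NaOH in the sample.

n(HCl) per titration = 0.0139 × 0.0421 = 5.85 × 10^-4 mol
n(NaOH) in each aliquot = 5.85 × 10^-4 mol (1:1 ratio)
n(NaOH) in the whole flask = 5.85 × 10^-4 × 500.0/20.0 = 0.0146 mol
mass of NaOH = 0.0146 × 40.00 = 0.585 g

0.585 g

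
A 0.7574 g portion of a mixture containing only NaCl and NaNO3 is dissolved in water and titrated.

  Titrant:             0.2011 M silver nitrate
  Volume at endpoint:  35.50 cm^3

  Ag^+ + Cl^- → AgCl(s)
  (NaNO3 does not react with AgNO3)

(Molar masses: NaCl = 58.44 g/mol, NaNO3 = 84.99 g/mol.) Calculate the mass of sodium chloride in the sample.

n(AgNO3) = 0.03550 × 0.2011 = 7.139 × 10^-3 mol
Let x = n(NaCl), y = n(NaNO3).
Titrant: 1x = 7.139 × 10^-3;  mass: 58.44x + 84.99y = 0.7574
Solving, x = 7.139 × 10^-3 mol, y = 4.003 × 10^-3 mol
mass of NaCl = 7.139 × 10^-3 × 58.44 = 0.4172 g

0.4172 g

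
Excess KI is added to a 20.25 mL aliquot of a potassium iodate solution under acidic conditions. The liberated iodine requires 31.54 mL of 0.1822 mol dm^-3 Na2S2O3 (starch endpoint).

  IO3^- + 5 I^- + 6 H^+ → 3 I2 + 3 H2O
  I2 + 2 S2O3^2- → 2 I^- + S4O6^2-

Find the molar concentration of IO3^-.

0.04730 mol/L

n(S2O3^2-) = 0.03154 × 0.1822 = 5.747 × 10^-3 mol
n(I2) = n(S2O3^2-)/2 = 2.873 × 10^-3 mol
From the 1:3 ratio, n(IO3^-) in the aliquot = 1/3 × 2.873 × 10^-3 = 9.578 × 10^-4 mol
[IO3^-] = 9.578 × 10^-4 / 0.02025 = 0.04730 mol/L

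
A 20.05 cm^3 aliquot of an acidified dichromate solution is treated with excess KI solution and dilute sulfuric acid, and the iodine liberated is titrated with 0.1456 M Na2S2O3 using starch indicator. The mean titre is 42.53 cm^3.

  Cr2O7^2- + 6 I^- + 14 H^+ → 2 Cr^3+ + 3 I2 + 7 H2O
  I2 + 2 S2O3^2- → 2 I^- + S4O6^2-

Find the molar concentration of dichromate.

0.05147 M

n(S2O3^2-) = 0.04253 × 0.1456 = 6.192 × 10^-3 mol
n(I2) = n(S2O3^2-)/2 = 3.096 × 10^-3 mol
From the 1:3 ratio, n(Cr2O7^2-) in the aliquot = 1/3 × 3.096 × 10^-3 = 1.032 × 10^-3 mol
[Cr2O7^2-] = 1.032 × 10^-3 / 0.02005 = 0.05147 mol/L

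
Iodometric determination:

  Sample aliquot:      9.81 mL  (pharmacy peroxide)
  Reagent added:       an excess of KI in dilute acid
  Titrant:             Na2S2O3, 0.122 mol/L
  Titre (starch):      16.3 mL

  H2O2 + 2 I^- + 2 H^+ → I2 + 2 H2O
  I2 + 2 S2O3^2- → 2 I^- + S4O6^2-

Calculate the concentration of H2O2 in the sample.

0.101 mol/L

n(S2O3^2-) = 0.0163 × 0.122 = 1.99 × 10^-3 mol
n(I2) = n(S2O3^2-)/2 = 9.94 × 10^-4 mol
n(H2O2) in the aliquot = 9.94 × 10^-4 mol (1:1 ratio)
[H2O2] = 9.94 × 10^-4 / 0.00981 = 0.101 mol/L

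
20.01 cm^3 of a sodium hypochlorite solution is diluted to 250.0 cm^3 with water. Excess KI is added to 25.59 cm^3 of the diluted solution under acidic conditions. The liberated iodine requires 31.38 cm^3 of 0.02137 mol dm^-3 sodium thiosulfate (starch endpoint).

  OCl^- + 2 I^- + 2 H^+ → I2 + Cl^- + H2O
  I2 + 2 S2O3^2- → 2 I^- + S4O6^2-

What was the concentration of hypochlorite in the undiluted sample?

n(S2O3^2-) = 0.03138 × 0.02137 = 6.706 × 10^-4 mol
n(I2) = n(S2O3^2-)/2 = 3.353 × 10^-4 mol
n(OCl^-) in the aliquot = 3.353 × 10^-4 mol (1:1 ratio)
[OCl^-]_dilute = 3.353 × 10^-4 / 0.02559 = 0.01310 mol/L
[OCl^-]_original = 0.01310 × 250.0/20.01 = 0.1637 mol/L

0.1637 mol/L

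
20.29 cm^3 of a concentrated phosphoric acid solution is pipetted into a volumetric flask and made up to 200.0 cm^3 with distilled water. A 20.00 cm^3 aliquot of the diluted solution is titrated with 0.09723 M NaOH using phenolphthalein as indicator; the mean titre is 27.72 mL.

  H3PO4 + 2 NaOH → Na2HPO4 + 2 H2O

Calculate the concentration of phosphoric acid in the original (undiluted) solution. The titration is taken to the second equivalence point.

0.6642 M

n(NaOH) = 0.02772 × 0.09723 = 2.695 × 10^-3 mol
From the 1:2 ratio, n(H3PO4) in the aliquot = 1/2 × 2.695 × 10^-3 = 1.348 × 10^-3 mol
[H3PO4]_dilute = 1.348 × 10^-3 / 0.02000 = 0.06738 mol/L
Dilution factor = 200.0 / 20.29 = 9.857
[H3PO4]_stock = 0.06738 × 9.857 = 0.6642 mol/L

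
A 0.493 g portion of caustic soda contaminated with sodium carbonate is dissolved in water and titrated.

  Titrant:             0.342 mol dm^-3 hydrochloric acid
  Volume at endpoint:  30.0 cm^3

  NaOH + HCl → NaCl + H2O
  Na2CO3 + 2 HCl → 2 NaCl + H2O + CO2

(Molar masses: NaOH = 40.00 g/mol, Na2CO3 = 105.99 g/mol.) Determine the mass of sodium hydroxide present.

n(HCl) = 0.0300 × 0.342 = 0.0103 mol
Let x = n(NaOH), y = n(Na2CO3).
Titrant: 1x + 2y = 0.0103;  mass: 40.00x + 105.99y = 0.493
Solving, x = 3.90 × 10^-3 mol, y = 3.18 × 10^-3 mol
mass of NaOH = 3.90 × 10^-3 × 40.00 = 0.156 g

0.156 g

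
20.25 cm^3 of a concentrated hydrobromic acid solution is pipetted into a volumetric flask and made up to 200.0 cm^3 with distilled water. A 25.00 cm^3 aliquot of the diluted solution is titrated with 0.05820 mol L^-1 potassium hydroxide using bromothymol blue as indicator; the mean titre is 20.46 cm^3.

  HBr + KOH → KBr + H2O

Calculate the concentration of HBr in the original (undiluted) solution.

n(KOH) = 0.02046 × 0.05820 = 1.191 × 10^-3 mol
n(HBr) in the aliquot = 1.191 × 10^-3 mol (1:1 ratio)
[HBr]_dilute = 1.191 × 10^-3 / 0.02500 = 0.04763 mol/L
Dilution factor = 200.0 / 20.25 = 9.877
[HBr]_stock = 0.04763 × 9.877 = 0.4704 mol/L

0.4704 mol/L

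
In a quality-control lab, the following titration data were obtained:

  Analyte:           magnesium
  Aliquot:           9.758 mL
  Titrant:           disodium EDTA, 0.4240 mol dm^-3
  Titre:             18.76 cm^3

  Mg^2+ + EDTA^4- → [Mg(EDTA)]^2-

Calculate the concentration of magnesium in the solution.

n(EDTA) = 0.01876 L × 0.4240 mol/L = 7.954 × 10^-3 mol
n(Mg2+) = 7.954 × 10^-3 mol (1:1 mole ratio)
[Mg2+] = 7.954 × 10^-3 mol / 0.009758 L = 0.8152 mol/L

0.8152 mol/L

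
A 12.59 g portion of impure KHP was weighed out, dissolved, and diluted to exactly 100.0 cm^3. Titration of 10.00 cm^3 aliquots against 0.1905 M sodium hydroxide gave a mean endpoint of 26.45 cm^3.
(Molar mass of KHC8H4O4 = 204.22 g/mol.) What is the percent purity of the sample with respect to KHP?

81.73 %

KHC8H4O4 + NaOH → KNaC8H4O4 + H2O
n(NaOH) per titration = 0.02645 × 0.1905 = 5.039 × 10^-3 mol
n(KHC8H4O4) in each aliquot = 5.039 × 10^-3 mol (1:1 ratio)
n(KHC8H4O4) in the whole flask = 5.039 × 10^-3 × 100.0/10.00 = 0.05039 mol
mass of KHC8H4O4 = 0.05039 × 204.22 = 10.29 g
% KHC8H4O4 = 10.29 / 12.59 × 100 = 81.73 %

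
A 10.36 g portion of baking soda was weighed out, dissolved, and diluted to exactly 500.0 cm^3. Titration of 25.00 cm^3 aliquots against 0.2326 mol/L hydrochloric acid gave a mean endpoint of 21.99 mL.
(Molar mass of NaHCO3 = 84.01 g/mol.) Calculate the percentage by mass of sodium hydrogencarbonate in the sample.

82.95 %

NaHCO3 + HCl → NaCl + H2O + CO2
n(HCl) per titration = 0.02199 × 0.2326 = 5.115 × 10^-3 mol
n(NaHCO3) in each aliquot = 5.115 × 10^-3 mol (1:1 ratio)
n(NaHCO3) in the whole flask = 5.115 × 10^-3 × 500.0/25.00 = 0.1023 mol
mass of NaHCO3 = 0.1023 × 84.01 = 8.594 g
% NaHCO3 = 8.594 / 10.36 × 100 = 82.95 %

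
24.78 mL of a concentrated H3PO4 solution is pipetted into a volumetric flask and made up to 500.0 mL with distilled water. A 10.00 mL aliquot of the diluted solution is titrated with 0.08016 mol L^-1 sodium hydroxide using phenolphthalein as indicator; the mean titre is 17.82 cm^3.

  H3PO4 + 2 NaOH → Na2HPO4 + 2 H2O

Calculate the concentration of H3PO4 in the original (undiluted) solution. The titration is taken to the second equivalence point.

1.441 mol/L

n(NaOH) = 0.01782 × 0.08016 = 1.428 × 10^-3 mol
From the 1:2 ratio, n(H3PO4) in the aliquot = 1/2 × 1.428 × 10^-3 = 7.142 × 10^-4 mol
[H3PO4]_dilute = 7.142 × 10^-4 / 0.01000 = 0.07142 mol/L
Dilution factor = 500.0 / 24.78 = 20.18
[H3PO4]_stock = 0.07142 × 20.18 = 1.441 mol/L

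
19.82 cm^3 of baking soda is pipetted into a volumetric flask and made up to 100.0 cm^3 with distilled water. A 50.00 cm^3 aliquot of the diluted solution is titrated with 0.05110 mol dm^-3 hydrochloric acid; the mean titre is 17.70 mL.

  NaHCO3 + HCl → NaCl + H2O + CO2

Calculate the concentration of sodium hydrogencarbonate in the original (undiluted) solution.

n(HCl) = 0.01770 × 0.05110 = 9.045 × 10^-4 mol
n(NaHCO3) in the aliquot = 9.045 × 10^-4 mol (1:1 ratio)
[NaHCO3]_dilute = 9.045 × 10^-4 / 0.05000 = 0.01809 mol/L
Dilution factor = 100.0 / 19.82 = 5.045
[NaHCO3]_stock = 0.01809 × 5.045 = 0.09127 mol/L

0.09127 mol/L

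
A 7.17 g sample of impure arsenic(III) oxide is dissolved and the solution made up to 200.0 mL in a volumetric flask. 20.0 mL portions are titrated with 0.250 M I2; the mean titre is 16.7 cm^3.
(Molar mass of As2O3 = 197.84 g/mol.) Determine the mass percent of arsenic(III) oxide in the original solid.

As2O3 + 2 I2 + 2 H2O → As2O5 + 4 HI
n(I2) per titration = 0.0167 × 0.250 = 4.17 × 10^-3 mol
From the 1:2 ratio, n(As2O3) in each aliquot = 1/2 × 4.17 × 10^-3 = 2.09 × 10^-3 mol
n(As2O3) in the whole flask = 2.09 × 10^-3 × 200.0/20.0 = 0.0209 mol
mass of As2O3 = 0.0209 × 197.84 = 4.13 g
% As2O3 = 4.13 / 7.17 × 100 = 57.6 %

57.6 %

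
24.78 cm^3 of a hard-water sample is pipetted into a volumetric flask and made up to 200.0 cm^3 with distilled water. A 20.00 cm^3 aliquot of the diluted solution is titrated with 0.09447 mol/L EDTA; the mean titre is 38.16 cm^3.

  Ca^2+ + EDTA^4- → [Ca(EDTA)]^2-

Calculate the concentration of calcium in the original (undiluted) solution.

n(EDTA) = 0.03816 × 0.09447 = 3.605 × 10^-3 mol
n(Ca2+) in the aliquot = 3.605 × 10^-3 mol (1:1 ratio)
[Ca2+]_dilute = 3.605 × 10^-3 / 0.02000 = 0.1802 mol/L
Dilution factor = 200.0 / 24.78 = 8.071
[Ca2+]_stock = 0.1802 × 8.071 = 1.455 mol/L

1.455 mol/L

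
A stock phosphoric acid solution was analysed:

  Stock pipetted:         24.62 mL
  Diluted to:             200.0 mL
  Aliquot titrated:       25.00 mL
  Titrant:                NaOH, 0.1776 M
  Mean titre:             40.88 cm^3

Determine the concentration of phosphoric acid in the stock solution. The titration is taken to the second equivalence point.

H3PO4 + 2 NaOH → Na2HPO4 + 2 H2O
n(NaOH) = 0.04088 × 0.1776 = 7.260 × 10^-3 mol
From the 1:2 ratio, n(H3PO4) in the aliquot = 1/2 × 7.260 × 10^-3 = 3.630 × 10^-3 mol
[H3PO4]_dilute = 3.630 × 10^-3 / 0.02500 = 0.1452 mol/L
Dilution factor = 200.0 / 24.62 = 8.123
[H3PO4]_stock = 0.1452 × 8.123 = 1.180 mol/L

1.180 M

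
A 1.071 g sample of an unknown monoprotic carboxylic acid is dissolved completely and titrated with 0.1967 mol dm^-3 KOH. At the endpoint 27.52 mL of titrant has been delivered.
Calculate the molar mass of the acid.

n(KOH) = 0.02752 L × 0.1967 mol/L = 5.413 × 10^-3 mol
n(HA) = 5.413 × 10^-3 mol (1:1 ratio)
M = m / n = 1.071 g / 5.413 × 10^-3 mol = 197.9 g/mol

197.9 g/mol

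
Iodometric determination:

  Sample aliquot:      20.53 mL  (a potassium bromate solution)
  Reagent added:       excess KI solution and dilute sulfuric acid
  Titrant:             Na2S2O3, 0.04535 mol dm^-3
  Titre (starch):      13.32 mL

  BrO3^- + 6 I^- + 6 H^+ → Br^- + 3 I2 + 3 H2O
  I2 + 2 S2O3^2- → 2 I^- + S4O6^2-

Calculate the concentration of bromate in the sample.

0.004904 mol/L

n(S2O3^2-) = 0.01332 × 0.04535 = 6.041 × 10^-4 mol
n(I2) = n(S2O3^2-)/2 = 3.020 × 10^-4 mol
From the 1:3 ratio, n(BrO3^-) in the aliquot = 1/3 × 3.020 × 10^-4 = 1.007 × 10^-4 mol
[BrO3^-] = 1.007 × 10^-4 / 0.02053 = 0.004904 mol/L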